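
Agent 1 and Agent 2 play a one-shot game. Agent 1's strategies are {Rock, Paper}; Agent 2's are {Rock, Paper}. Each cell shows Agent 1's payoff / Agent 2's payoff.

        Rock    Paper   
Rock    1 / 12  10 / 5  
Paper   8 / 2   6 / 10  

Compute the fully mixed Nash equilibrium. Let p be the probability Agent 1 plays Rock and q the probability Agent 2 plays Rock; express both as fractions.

Each player's mixing probability is pinned down by making the *other* player indifferent.
Agent 2 indifferent between Rock and Paper: p·12 + (1−p)·2 = p·5 + (1−p)·10 ⟹ 2 + 10p = 10 + (-5)p ⟹ p = 8/15.
Agent 1 indifferent between Rock and Paper: q·1 + (1−q)·10 = q·8 + (1−q)·6 ⟹ 10 + (-9)q = 6 + 2q ⟹ q = 4/11.

p = 8/15, q = 4/11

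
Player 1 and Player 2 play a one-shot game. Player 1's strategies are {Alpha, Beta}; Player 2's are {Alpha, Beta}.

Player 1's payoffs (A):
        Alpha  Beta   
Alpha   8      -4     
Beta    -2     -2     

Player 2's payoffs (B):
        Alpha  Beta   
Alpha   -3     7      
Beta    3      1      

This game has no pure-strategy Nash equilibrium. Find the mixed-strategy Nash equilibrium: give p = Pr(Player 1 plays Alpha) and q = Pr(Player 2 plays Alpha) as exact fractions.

In a mixed NE each player is indifferent between their pure strategies, so the opponent's mix sets the indifference.
Player 2 indifferent between Alpha and Beta: p·(-3) + (1−p)·3 = p·7 + (1−p)·1 ⟹ 3 + (-6)p = 1 + 6p ⟹ p = 1/6.
Player 1 indifferent between Alpha and Beta: q·8 + (1−q)·(-4) = q·(-2) + (1−q)·(-2) ⟹ (-4) + 12q = (-2) + 0q ⟹ q = 1/6.

p = 1/6, q = 1/6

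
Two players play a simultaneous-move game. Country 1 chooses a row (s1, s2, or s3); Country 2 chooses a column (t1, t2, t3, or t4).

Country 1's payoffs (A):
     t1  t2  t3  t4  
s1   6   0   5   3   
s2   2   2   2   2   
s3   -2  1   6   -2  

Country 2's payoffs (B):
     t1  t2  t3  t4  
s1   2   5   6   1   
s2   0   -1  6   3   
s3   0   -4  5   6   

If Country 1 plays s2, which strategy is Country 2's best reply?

With Country 1 fixed at s2, Country 2's payoffs are: t1 → 0, t2 → -1, t3 → 6, t4 → 3.
The maximum is 6, achieved by t3.

t3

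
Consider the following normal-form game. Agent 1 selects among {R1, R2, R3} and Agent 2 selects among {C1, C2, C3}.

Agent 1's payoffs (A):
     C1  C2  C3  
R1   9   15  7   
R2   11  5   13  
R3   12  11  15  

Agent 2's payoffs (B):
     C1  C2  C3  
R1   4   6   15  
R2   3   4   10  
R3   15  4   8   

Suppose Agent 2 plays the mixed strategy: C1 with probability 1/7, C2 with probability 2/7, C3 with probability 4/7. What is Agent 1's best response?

Compute Agent 1's expected payoff from each pure strategy against the given mix.
R1: (1/7)·9 + (2/7)·15 + (4/7)·7 = 67/7
R2: (1/7)·11 + (2/7)·5 + (4/7)·13 = 73/7
R3: (1/7)·12 + (2/7)·11 + (4/7)·15 = 94/7
Highest expected payoff is 94/7, from R3.

R3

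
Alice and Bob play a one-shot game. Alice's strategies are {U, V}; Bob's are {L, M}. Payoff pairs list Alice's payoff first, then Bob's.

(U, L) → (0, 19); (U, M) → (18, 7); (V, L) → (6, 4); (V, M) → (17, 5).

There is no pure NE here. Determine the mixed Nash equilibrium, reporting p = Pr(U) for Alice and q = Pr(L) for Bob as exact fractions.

In a mixed NE each player is indifferent between their pure strategies, so the opponent's mix sets the indifference.
Bob indifferent between L and M: p·19 + (1−p)·4 = p·7 + (1−p)·5 ⟹ 4 + 15p = 5 + 2p ⟹ p = 1/13.
Alice indifferent between U and V: q·0 + (1−q)·18 = q·6 + (1−q)·17 ⟹ 18 + (-18)q = 17 + (-11)q ⟹ q = 1/7.

p = 1/13, q = 1/7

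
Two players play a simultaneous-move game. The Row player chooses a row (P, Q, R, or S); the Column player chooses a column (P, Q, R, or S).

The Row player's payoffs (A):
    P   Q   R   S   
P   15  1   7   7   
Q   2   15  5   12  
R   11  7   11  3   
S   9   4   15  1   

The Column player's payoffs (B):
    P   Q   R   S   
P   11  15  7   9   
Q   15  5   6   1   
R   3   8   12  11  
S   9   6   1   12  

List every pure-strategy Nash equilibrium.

A profile is a Nash equilibrium when each player is best-responding to the other.
The Row player's best responses — vs P: P (payoff 15); vs Q: Q (payoff 15); vs R: S (payoff 15); vs S: Q (payoff 12).
The Column player's best responses — vs P: Q (payoff 15); vs Q: P (payoff 15); vs R: R (payoff 12); vs S: S (payoff 12).
No cell has both players best-responding. For instance, the Row player's best reply to R is S, but against S the Column player prefers S over R.

There is no pure-strategy Nash equilibrium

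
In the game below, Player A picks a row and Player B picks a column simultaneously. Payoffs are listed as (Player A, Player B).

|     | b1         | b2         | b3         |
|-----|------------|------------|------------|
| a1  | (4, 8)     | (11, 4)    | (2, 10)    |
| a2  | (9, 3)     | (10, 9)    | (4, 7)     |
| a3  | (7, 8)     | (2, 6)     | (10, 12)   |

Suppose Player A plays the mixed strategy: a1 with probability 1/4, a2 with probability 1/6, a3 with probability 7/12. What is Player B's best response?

b3

Player B's best reply maximizes expected payoff against the mix.
b1: (1/4)·8 + (1/6)·3 + (7/12)·8 = 43/6
b2: (1/4)·4 + (1/6)·9 + (7/12)·6 = 6
b3: (1/4)·10 + (1/6)·7 + (7/12)·12 = 32/3
Highest expected payoff is 32/3, from b3.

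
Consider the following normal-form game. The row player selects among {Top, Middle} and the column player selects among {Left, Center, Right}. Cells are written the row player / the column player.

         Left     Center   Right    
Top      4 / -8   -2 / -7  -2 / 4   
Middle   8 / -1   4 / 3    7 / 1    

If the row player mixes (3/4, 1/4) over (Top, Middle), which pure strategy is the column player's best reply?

Right

The column player's best reply maximizes expected payoff against the mix.
Left: (3/4)·(-8) + (1/4)·(-1) = -25/4
Center: (3/4)·(-7) + (1/4)·3 = -9/2
Right: (3/4)·4 + (1/4)·1 = 13/4
Highest expected payoff is 13/4, from Right.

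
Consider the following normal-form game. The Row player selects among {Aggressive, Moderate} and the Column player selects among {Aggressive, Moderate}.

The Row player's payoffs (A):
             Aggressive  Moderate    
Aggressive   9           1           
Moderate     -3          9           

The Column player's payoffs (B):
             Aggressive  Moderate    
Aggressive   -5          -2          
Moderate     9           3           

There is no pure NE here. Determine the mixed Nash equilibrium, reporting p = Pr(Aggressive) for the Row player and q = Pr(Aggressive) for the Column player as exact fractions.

p = 2/3, q = 2/5

Each player's mixing probability is pinned down by making the *other* player indifferent.
The Column player indifferent between Aggressive and Moderate: p·(-5) + (1−p)·9 = p·(-2) + (1−p)·3 ⟹ 9 + (-14)p = 3 + (-5)p ⟹ p = 2/3.
The Row player indifferent between Aggressive and Moderate: q·9 + (1−q)·1 = q·(-3) + (1−q)·9 ⟹ 1 + 8q = 9 + (-12)q ⟹ q = 2/5.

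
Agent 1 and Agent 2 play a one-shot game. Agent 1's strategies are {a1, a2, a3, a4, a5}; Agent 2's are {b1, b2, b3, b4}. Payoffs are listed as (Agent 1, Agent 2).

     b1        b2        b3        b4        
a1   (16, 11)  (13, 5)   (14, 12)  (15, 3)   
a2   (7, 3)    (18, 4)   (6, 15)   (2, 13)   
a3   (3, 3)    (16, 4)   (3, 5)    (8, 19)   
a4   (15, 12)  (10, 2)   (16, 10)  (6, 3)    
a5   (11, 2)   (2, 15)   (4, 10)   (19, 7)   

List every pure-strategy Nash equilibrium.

There is no pure-strategy Nash equilibrium

A profile is a Nash equilibrium when each player is best-responding to the other.
Agent 1's best responses — vs b1: a1 (payoff 16); vs b2: a2 (payoff 18); vs b3: a4 (payoff 16); vs b4: a5 (payoff 19).
Agent 2's best responses — vs a1: b3 (payoff 12); vs a2: b3 (payoff 15); vs a3: b4 (payoff 19); vs a4: b1 (payoff 12); vs a5: b2 (payoff 15).
No cell has both players best-responding. For instance, Agent 1's best reply to b4 is a5, but against a5 Agent 2 prefers b2 over b4.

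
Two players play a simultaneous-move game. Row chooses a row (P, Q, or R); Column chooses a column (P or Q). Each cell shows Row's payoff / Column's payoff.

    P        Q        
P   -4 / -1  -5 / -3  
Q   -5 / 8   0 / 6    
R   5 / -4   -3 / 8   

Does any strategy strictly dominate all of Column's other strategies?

No strictly dominant strategy

A strategy is strictly dominant if it gives Column a strictly higher payoff than every other strategy, against every choice by the opponent.
P is not dominant: against R, Q gives 8 > -4.
Q is not dominant: against P, P gives -1 > -3.
No single strategy is best against every opponent action.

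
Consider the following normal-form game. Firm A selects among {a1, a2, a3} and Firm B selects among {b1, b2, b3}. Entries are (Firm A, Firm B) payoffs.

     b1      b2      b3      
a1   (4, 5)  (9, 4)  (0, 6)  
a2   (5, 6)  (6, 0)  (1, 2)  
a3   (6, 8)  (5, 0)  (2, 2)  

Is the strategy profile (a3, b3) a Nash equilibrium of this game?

Holding Firm B at b3: Firm A gets 2 from a3, versus 0 from a1, 1 from a2. No profitable deviation for Firm A.
Holding Firm A at a3: Firm B gets 2 from b3 but could get 8 by switching to b1. Firm B has a profitable deviation.

No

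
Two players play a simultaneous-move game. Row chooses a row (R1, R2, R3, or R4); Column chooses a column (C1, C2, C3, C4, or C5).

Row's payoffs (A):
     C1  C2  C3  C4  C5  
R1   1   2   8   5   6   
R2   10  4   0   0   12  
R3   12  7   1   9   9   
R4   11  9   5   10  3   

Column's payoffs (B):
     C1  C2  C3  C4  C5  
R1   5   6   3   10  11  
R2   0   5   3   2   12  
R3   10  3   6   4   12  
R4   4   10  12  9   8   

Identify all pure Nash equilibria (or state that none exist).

A profile is a Nash equilibrium when each player is best-responding to the other.
Row's best responses — vs C1: R3 (payoff 12); vs C2: R4 (payoff 9); vs C3: R1 (payoff 8); vs C4: R4 (payoff 10); vs C5: R2 (payoff 12).
Column's best responses — vs R1: C5 (payoff 11); vs R2: C5 (payoff 12); vs R3: C5 (payoff 12); vs R4: C3 (payoff 12).
The only mutual best response is (R2, C5); neither player gains by switching there.

(R2, C5)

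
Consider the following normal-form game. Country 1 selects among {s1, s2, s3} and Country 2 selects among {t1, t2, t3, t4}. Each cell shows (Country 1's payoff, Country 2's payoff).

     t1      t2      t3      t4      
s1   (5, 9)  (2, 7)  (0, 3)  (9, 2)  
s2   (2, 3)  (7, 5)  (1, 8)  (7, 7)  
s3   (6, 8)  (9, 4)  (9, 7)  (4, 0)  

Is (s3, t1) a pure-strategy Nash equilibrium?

Yes

Holding Country 2 at t1: Country 1 gets 6 from s3, versus 5 from s1, 2 from s2. No profitable deviation for Country 1.
Holding Country 1 at s3: Country 2 gets 8 from t1, versus 4 from t2, 7 from t3, 0 from t4. No profitable deviation for Country 2 either.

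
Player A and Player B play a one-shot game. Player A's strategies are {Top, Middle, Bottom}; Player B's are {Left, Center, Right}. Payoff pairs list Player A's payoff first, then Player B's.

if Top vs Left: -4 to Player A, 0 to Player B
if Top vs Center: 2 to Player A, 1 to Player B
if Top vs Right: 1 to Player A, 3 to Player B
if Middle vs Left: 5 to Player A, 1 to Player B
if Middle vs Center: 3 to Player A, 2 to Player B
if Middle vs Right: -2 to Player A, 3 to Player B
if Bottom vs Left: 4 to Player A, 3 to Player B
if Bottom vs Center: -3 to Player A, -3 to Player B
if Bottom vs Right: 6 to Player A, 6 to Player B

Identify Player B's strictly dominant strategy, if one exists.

Check whether one of Player B's strategies beats all alternatives regardless of what the opponent does.
Right strictly dominates: vs Top: 3 > each of {0, 1}; vs Middle: 3 > each of {1, 2}; vs Bottom: 6 > each of {3, -3}.

Right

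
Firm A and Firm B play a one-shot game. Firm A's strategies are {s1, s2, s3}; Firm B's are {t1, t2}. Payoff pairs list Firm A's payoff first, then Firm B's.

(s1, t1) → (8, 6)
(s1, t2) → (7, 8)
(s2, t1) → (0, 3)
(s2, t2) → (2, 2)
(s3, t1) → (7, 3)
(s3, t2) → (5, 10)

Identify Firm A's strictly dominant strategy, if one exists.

s1

Check whether one of Firm A's strategies beats all alternatives regardless of what the opponent does.
s1 strictly dominates: vs t1: 8 > each of {0, 7}; vs t2: 7 > each of {2, 5}.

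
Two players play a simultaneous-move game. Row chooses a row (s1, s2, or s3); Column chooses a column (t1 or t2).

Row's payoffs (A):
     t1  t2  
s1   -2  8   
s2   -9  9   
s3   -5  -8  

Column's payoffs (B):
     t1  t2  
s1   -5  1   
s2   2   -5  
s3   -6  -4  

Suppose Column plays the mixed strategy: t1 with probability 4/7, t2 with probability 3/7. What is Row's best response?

Compute Row's expected payoff from each pure strategy against the given mix.
s1: (4/7)·(-2) + (3/7)·8 = 16/7
s2: (4/7)·(-9) + (3/7)·9 = -9/7
s3: (4/7)·(-5) + (3/7)·(-8) = -44/7
Highest expected payoff is 16/7, from s1.

s1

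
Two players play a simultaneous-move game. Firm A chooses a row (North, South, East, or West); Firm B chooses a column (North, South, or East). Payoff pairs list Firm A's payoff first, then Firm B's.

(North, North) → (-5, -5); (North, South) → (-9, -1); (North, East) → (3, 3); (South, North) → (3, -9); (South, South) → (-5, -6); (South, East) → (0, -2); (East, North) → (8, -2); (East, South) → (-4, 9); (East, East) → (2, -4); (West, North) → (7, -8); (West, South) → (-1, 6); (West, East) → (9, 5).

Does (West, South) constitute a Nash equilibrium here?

Yes

Holding Firm B at South: Firm A gets -1 from West, versus -9 from North, -5 from South, -4 from East. No profitable deviation for Firm A.
Holding Firm A at West: Firm B gets 6 from South, versus -8 from North, 5 from East. No profitable deviation for Firm B either.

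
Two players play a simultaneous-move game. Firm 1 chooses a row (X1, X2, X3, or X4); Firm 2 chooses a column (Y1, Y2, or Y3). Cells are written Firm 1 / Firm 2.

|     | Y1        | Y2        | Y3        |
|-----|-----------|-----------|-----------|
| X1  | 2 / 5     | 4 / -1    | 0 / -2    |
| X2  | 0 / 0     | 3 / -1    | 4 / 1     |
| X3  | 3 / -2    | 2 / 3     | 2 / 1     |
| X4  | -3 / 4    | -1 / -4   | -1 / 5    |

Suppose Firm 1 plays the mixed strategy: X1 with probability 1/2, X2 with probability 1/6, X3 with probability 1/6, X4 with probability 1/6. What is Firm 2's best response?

Y1

Firm 2's best reply maximizes expected payoff against the mix.
Y1: (1/2)·5 + (1/6)·0 + (1/6)·(-2) + (1/6)·4 = 17/6
Y2: (1/2)·(-1) + (1/6)·(-1) + (1/6)·3 + (1/6)·(-4) = -5/6
Y3: (1/2)·(-2) + (1/6)·1 + (1/6)·1 + (1/6)·5 = 1/6
Highest expected payoff is 17/6, from Y1.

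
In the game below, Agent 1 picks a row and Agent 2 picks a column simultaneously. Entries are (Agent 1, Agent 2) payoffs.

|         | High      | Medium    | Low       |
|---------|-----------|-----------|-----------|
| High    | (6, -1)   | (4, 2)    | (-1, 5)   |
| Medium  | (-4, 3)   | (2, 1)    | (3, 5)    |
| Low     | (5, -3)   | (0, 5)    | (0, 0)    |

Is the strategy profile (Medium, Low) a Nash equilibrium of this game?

Yes

Holding Agent 2 at Low: Agent 1 gets 3 from Medium, versus -1 from High, 0 from Low. No profitable deviation for Agent 1.
Holding Agent 1 at Medium: Agent 2 gets 5 from Low, versus 3 from High, 1 from Medium. No profitable deviation for Agent 2 either.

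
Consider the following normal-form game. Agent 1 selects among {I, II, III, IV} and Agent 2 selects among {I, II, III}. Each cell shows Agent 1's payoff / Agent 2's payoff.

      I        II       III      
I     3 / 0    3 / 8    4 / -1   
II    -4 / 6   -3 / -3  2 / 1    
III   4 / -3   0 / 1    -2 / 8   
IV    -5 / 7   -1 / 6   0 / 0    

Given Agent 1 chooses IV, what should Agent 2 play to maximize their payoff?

I

With Agent 1 fixed at IV, Agent 2's payoffs are: I → 7, II → 6, III → 0.
The maximum is 7, achieved by I.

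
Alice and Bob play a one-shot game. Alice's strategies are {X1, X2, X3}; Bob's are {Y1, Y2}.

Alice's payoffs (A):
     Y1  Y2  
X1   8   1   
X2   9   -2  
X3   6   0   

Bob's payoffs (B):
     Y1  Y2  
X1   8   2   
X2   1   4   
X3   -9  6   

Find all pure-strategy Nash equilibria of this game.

None

A profile is a Nash equilibrium when each player is best-responding to the other.
Alice's best responses — vs Y1: X2 (payoff 9); vs Y2: X1 (payoff 1).
Bob's best responses — vs X1: Y1 (payoff 8); vs X2: Y2 (payoff 4); vs X3: Y2 (payoff 6).
No cell has both players best-responding. For instance, Alice's best reply to Y1 is X2, but against X2 Bob prefers Y2 over Y1.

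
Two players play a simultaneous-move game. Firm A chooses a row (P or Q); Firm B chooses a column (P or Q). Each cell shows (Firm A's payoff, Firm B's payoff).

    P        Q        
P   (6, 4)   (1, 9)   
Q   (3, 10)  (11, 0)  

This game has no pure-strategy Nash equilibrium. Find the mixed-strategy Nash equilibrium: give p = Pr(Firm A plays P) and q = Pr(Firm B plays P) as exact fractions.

p = 2/3, q = 10/13

In a mixed NE each player is indifferent between their pure strategies, so the opponent's mix sets the indifference.
Firm B indifferent between P and Q: p·4 + (1−p)·10 = p·9 + (1−p)·0 ⟹ 10 + (-6)p = 0 + 9p ⟹ p = 2/3.
Firm A indifferent between P and Q: q·6 + (1−q)·1 = q·3 + (1−q)·11 ⟹ 1 + 5q = 11 + (-8)q ⟹ q = 10/13.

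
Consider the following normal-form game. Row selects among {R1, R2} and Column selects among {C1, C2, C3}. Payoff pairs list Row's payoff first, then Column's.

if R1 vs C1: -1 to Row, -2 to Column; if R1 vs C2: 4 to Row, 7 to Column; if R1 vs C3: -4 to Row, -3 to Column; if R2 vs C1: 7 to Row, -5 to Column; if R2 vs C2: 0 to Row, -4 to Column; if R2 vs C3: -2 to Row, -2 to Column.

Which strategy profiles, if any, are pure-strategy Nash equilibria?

(R1, C2) and (R2, C3)

Find each player's best response to every opponent strategy; NE are the intersections.
Row's best responses — vs C1: R2 (payoff 7); vs C2: R1 (payoff 4); vs C3: R2 (payoff -2).
Column's best responses — vs R1: C2 (payoff 7); vs R2: C3 (payoff -2).
Mutual best responses occur at (R1, C2) and (R2, C3); at each, neither player gains by switching.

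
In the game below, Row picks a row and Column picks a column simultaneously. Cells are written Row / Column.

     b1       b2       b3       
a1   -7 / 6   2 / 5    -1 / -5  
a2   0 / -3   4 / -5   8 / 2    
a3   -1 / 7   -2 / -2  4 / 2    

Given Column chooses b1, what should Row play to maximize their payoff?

a2

With Column fixed at b1, Row's payoffs are: a1 → -7, a2 → 0, a3 → -1.
The maximum is 0, achieved by a2.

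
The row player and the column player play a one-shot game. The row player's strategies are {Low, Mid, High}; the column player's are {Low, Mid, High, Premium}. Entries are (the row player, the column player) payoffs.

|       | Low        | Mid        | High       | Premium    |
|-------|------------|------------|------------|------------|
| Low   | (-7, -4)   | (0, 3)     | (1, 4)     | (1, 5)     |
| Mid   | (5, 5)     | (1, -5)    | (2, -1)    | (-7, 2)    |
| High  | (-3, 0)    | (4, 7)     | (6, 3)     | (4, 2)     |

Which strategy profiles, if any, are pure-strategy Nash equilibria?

(Mid, Low) and (High, Mid)

A profile is a Nash equilibrium when each player is best-responding to the other.
The row player's best responses — vs Low: Mid (payoff 5); vs Mid: High (payoff 4); vs High: High (payoff 6); vs Premium: High (payoff 4).
The column player's best responses — vs Low: Premium (payoff 5); vs Mid: Low (payoff 5); vs High: Mid (payoff 7).
Mutual best responses occur at (Mid, Low) and (High, Mid); at each, neither player gains by switching.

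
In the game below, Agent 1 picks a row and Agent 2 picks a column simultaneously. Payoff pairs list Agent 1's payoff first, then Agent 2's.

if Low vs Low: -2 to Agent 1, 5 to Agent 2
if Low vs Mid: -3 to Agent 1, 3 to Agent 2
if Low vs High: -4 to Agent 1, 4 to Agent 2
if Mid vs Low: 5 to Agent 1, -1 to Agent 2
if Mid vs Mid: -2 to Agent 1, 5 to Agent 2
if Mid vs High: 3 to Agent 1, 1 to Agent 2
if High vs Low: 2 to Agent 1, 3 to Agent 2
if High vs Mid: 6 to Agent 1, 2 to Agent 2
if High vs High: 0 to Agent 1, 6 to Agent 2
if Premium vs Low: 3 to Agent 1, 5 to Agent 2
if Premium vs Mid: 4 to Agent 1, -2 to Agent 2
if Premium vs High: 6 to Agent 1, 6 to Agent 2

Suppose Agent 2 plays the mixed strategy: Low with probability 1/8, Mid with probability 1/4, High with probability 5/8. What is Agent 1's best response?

Agent 1's best reply maximizes expected payoff against the mix.
Low: (1/8)·(-2) + (1/4)·(-3) + (5/8)·(-4) = -7/2
Mid: (1/8)·5 + (1/4)·(-2) + (5/8)·3 = 2
High: (1/8)·2 + (1/4)·6 + (5/8)·0 = 7/4
Premium: (1/8)·3 + (1/4)·4 + (5/8)·6 = 41/8
Highest expected payoff is 41/8, from Premium.

Premium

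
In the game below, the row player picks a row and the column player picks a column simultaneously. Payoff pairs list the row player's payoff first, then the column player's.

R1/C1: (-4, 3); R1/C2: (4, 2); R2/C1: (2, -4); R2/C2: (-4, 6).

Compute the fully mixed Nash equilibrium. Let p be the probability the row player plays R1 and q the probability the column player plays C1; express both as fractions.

p = 10/11, q = 4/7

In a mixed NE each player is indifferent between their pure strategies, so the opponent's mix sets the indifference.
The column player indifferent between C1 and C2: p·3 + (1−p)·(-4) = p·2 + (1−p)·6 ⟹ (-4) + 7p = 6 + (-4)p ⟹ p = 10/11.
The row player indifferent between R1 and R2: q·(-4) + (1−q)·4 = q·2 + (1−q)·(-4) ⟹ 4 + (-8)q = (-4) + 6q ⟹ q = 4/7.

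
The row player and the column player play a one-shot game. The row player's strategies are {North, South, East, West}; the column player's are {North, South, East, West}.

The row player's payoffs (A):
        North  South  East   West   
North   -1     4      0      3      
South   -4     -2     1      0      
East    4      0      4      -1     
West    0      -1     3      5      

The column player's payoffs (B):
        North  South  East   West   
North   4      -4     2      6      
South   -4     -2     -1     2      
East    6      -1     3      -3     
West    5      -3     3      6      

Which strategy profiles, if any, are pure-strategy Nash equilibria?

A profile is a Nash equilibrium when each player is best-responding to the other.
The row player's best responses — vs North: East (payoff 4); vs South: North (payoff 4); vs East: East (payoff 4); vs West: West (payoff 5).
The column player's best responses — vs North: West (payoff 6); vs South: West (payoff 2); vs East: North (payoff 6); vs West: West (payoff 6).
Mutual best responses occur at (East, North) and (West, West); at each, neither player gains by switching.

(East, North) and (West, West)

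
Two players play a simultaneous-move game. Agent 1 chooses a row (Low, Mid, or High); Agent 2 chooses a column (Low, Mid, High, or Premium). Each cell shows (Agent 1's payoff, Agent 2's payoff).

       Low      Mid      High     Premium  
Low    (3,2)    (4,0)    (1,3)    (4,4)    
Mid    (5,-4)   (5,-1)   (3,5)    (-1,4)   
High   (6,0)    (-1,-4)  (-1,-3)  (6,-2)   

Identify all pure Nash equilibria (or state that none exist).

(Mid, High) and (High, Low)

A profile is a Nash equilibrium when each player is best-responding to the other.
Agent 1's best responses — vs Low: High (payoff 6); vs Mid: Mid (payoff 5); vs High: Mid (payoff 3); vs Premium: High (payoff 6).
Agent 2's best responses — vs Low: Premium (payoff 4); vs Mid: High (payoff 5); vs High: Low (payoff 0).
Mutual best responses occur at (Mid, High) and (High, Low); at each, neither player gains by switching.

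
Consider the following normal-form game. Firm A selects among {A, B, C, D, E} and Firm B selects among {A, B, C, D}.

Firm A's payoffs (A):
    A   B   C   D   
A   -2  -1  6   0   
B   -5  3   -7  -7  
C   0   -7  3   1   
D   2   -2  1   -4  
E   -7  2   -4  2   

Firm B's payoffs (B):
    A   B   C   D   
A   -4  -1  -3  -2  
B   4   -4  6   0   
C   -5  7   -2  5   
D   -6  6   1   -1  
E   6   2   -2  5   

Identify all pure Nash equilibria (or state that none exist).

None

Find each player's best response to every opponent strategy; NE are the intersections.
Firm A's best responses — vs A: D (payoff 2); vs B: B (payoff 3); vs C: A (payoff 6); vs D: E (payoff 2).
Firm B's best responses — vs A: B (payoff -1); vs B: C (payoff 6); vs C: B (payoff 7); vs D: B (payoff 6); vs E: A (payoff 6).
No cell has both players best-responding. For instance, Firm A's best reply to A is D, but against D Firm B prefers B over A.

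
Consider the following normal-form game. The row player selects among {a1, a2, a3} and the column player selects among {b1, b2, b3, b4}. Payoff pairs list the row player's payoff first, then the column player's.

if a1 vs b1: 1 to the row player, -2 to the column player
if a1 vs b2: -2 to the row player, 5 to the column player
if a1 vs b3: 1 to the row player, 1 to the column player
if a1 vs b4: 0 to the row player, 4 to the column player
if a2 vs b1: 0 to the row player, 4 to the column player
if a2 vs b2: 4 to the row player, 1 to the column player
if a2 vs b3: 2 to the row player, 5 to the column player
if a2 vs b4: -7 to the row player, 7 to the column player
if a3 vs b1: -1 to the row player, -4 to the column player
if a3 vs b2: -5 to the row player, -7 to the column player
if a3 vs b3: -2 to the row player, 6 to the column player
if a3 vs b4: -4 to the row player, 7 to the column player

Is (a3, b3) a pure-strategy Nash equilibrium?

No

Holding the column player at b3: the row player gets -2 from a3 but could get 2 by switching to a2. The row player has a profitable deviation.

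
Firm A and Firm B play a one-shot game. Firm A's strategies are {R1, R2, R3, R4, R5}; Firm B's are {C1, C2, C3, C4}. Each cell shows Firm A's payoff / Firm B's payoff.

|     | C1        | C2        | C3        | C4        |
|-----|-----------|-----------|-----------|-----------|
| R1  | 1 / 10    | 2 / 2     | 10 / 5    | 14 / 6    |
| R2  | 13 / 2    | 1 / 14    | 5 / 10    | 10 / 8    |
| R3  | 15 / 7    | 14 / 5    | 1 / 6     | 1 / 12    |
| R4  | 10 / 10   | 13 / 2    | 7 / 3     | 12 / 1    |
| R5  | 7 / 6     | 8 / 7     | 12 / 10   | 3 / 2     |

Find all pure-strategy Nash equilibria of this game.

(R5, C3)

Find each player's best response to every opponent strategy; NE are the intersections.
Firm A's best responses — vs C1: R3 (payoff 15); vs C2: R3 (payoff 14); vs C3: R5 (payoff 12); vs C4: R1 (payoff 14).
Firm B's best responses — vs R1: C1 (payoff 10); vs R2: C2 (payoff 14); vs R3: C4 (payoff 12); vs R4: C1 (payoff 10); vs R5: C3 (payoff 10).
The only mutual best response is (R5, C3); neither player gains by switching there.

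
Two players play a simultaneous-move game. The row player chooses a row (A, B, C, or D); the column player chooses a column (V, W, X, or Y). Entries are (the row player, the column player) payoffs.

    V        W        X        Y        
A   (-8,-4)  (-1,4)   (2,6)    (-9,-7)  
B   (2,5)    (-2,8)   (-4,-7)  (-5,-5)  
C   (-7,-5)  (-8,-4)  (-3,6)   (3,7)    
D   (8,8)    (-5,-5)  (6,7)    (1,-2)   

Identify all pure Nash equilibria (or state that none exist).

(C, Y) and (D, V)

Find each player's best response to every opponent strategy; NE are the intersections.
The row player's best responses — vs V: D (payoff 8); vs W: A (payoff -1); vs X: D (payoff 6); vs Y: C (payoff 3).
The column player's best responses — vs A: X (payoff 6); vs B: W (payoff 8); vs C: Y (payoff 7); vs D: V (payoff 8).
Mutual best responses occur at (C, Y) and (D, V); at each, neither player gains by switching.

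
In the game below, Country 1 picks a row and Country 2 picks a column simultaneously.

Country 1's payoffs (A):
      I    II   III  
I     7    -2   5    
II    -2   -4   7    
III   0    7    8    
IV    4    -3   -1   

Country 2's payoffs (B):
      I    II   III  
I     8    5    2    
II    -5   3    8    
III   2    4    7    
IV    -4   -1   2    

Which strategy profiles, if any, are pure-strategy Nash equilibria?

A profile is a Nash equilibrium when each player is best-responding to the other.
Country 1's best responses — vs I: I (payoff 7); vs II: III (payoff 7); vs III: III (payoff 8).
Country 2's best responses — vs I: I (payoff 8); vs II: III (payoff 8); vs III: III (payoff 7); vs IV: III (payoff 2).
Mutual best responses occur at (I, I) and (III, III); at each, neither player gains by switching.

(I, I) and (III, III)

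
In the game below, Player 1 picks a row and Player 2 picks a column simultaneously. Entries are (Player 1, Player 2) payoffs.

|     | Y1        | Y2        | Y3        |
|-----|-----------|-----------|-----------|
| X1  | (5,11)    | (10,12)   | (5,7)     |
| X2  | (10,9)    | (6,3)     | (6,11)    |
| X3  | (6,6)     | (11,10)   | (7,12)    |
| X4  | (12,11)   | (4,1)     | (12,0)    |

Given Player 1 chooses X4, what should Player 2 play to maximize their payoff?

Y1

With Player 1 fixed at X4, Player 2's payoffs are: Y1 → 11, Y2 → 1, Y3 → 0.
The maximum is 11, achieved by Y1.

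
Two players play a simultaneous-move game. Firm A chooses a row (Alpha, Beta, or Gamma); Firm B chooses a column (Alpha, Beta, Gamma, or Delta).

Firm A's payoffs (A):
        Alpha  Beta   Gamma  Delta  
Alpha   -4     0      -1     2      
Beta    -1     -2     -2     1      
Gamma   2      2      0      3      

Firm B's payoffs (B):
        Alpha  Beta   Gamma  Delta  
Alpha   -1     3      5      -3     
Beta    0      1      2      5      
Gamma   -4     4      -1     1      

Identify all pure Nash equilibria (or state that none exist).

Find each player's best response to every opponent strategy; NE are the intersections.
Firm A's best responses — vs Alpha: Gamma (payoff 2); vs Beta: Gamma (payoff 2); vs Gamma: Gamma (payoff 0); vs Delta: Gamma (payoff 3).
Firm B's best responses — vs Alpha: Gamma (payoff 5); vs Beta: Delta (payoff 5); vs Gamma: Beta (payoff 4).
The only mutual best response is (Gamma, Beta); neither player gains by switching there.

(Gamma, Beta)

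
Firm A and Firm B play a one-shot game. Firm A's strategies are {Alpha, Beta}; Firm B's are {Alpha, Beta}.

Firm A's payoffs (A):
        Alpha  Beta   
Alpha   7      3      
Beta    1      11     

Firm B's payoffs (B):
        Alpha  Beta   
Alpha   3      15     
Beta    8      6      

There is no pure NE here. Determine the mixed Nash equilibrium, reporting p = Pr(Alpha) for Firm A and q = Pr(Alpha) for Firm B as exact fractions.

p = 1/7, q = 4/7

Each player's mixing probability is pinned down by making the *other* player indifferent.
Firm B indifferent between Alpha and Beta: p·3 + (1−p)·8 = p·15 + (1−p)·6 ⟹ 8 + (-5)p = 6 + 9p ⟹ p = 1/7.
Firm A indifferent between Alpha and Beta: q·7 + (1−q)·3 = q·1 + (1−q)·11 ⟹ 3 + 4q = 11 + (-10)q ⟹ q = 4/7.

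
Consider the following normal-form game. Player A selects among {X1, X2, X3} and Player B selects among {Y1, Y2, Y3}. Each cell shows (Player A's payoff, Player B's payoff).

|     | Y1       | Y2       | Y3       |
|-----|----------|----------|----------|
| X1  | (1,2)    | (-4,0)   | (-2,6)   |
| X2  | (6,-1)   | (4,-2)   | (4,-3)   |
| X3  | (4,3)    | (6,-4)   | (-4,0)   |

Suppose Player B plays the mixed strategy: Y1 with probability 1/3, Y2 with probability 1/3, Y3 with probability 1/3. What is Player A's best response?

Player A's best reply maximizes expected payoff against the mix.
X1: (1/3)·1 + (1/3)·(-4) + (1/3)·(-2) = -5/3
X2: (1/3)·6 + (1/3)·4 + (1/3)·4 = 14/3
X3: (1/3)·4 + (1/3)·6 + (1/3)·(-4) = 2
Highest expected payoff is 14/3, from X2.

X2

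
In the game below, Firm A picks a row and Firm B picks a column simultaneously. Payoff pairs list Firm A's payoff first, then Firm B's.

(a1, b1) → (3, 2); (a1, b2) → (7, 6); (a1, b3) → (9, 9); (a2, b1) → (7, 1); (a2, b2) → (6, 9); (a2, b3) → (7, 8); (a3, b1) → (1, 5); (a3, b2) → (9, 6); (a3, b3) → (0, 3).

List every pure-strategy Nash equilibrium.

Find each player's best response to every opponent strategy; NE are the intersections.
Firm A's best responses — vs b1: a2 (payoff 7); vs b2: a3 (payoff 9); vs b3: a1 (payoff 9).
Firm B's best responses — vs a1: b3 (payoff 9); vs a2: b2 (payoff 9); vs a3: b2 (payoff 6).
Mutual best responses occur at (a1, b3) and (a3, b2); at each, neither player gains by switching.

(a1, b3) and (a3, b2)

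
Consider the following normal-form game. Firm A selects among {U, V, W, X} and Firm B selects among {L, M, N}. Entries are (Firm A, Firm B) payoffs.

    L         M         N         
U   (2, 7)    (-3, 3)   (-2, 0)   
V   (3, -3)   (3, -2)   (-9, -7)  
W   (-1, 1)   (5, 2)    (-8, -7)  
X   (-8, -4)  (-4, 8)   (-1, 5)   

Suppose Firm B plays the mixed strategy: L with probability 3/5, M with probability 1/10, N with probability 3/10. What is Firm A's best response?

Firm A's best reply maximizes expected payoff against the mix.
U: (3/5)·2 + (1/10)·(-3) + (3/10)·(-2) = 3/10
V: (3/5)·3 + (1/10)·3 + (3/10)·(-9) = -3/5
W: (3/5)·(-1) + (1/10)·5 + (3/10)·(-8) = -5/2
X: (3/5)·(-8) + (1/10)·(-4) + (3/10)·(-1) = -11/2
Highest expected payoff is 3/10, from U.

U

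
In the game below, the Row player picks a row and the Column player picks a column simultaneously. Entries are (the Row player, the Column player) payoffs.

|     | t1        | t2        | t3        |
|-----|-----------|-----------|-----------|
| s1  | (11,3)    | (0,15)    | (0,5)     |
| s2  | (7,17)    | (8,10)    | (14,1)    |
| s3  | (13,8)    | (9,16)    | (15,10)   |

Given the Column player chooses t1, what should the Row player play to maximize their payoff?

s3

With the Column player fixed at t1, the Row player's payoffs are: s1 → 11, s2 → 7, s3 → 13.
The maximum is 13, achieved by s3.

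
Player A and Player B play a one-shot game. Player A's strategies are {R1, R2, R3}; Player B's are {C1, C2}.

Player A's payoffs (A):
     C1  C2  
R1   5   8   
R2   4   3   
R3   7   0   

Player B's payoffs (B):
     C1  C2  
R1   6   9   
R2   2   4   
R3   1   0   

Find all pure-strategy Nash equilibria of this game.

(R1, C2) and (R3, C1)

Find each player's best response to every opponent strategy; NE are the intersections.
Player A's best responses — vs C1: R3 (payoff 7); vs C2: R1 (payoff 8).
Player B's best responses — vs R1: C2 (payoff 9); vs R2: C2 (payoff 4); vs R3: C1 (payoff 1).
Mutual best responses occur at (R1, C2) and (R3, C1); at each, neither player gains by switching.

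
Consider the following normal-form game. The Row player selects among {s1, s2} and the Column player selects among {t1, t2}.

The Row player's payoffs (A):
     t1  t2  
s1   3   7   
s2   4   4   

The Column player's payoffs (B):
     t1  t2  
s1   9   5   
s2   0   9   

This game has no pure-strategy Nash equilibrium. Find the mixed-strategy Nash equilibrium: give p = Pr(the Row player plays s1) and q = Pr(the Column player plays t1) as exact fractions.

Each player's mixing probability is pinned down by making the *other* player indifferent.
The Column player indifferent between t1 and t2: p·9 + (1−p)·0 = p·5 + (1−p)·9 ⟹ 0 + 9p = 9 + (-4)p ⟹ p = 9/13.
The Row player indifferent between s1 and s2: q·3 + (1−q)·7 = q·4 + (1−q)·4 ⟹ 7 + (-4)q = 4 + 0q ⟹ q = 3/4.

p = 9/13, q = 3/4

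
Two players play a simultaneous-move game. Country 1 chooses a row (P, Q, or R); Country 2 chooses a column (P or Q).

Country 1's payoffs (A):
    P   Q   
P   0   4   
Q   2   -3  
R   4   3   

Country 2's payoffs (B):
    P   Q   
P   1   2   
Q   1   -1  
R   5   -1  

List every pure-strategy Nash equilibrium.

A profile is a Nash equilibrium when each player is best-responding to the other.
Country 1's best responses — vs P: R (payoff 4); vs Q: P (payoff 4).
Country 2's best responses — vs P: Q (payoff 2); vs Q: P (payoff 1); vs R: P (payoff 5).
Mutual best responses occur at (P, Q) and (R, P); at each, neither player gains by switching.

(P, Q) and (R, P)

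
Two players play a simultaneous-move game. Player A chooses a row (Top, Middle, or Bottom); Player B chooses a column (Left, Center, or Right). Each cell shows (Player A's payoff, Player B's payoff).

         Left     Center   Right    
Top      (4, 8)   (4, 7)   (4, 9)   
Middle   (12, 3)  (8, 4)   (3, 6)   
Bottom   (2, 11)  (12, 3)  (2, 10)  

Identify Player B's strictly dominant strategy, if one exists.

No strictly dominant strategy

A strategy is strictly dominant if it gives Player B a strictly higher payoff than every other strategy, against every choice by the opponent.
Left is not dominant: against Top, Right gives 9 > 8.
Center is not dominant: against Top, Left gives 8 > 7.
Right is not dominant: against Bottom, Left gives 11 > 10.
No single strategy is best against every opponent action.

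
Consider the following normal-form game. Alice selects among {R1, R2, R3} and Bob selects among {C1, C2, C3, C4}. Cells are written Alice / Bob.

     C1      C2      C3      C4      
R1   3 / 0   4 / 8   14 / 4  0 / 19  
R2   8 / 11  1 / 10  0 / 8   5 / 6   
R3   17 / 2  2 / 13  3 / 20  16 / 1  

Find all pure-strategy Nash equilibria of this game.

Check mutual best responses: a cell is a NE iff neither player can gain by unilaterally deviating.
Alice's best responses — vs C1: R3 (payoff 17); vs C2: R1 (payoff 4); vs C3: R1 (payoff 14); vs C4: R3 (payoff 16).
Bob's best responses — vs R1: C4 (payoff 19); vs R2: C1 (payoff 11); vs R3: C3 (payoff 20).
No cell has both players best-responding. For instance, Alice's best reply to C1 is R3, but against R3 Bob prefers C3 over C1.

No pure-strategy Nash equilibrium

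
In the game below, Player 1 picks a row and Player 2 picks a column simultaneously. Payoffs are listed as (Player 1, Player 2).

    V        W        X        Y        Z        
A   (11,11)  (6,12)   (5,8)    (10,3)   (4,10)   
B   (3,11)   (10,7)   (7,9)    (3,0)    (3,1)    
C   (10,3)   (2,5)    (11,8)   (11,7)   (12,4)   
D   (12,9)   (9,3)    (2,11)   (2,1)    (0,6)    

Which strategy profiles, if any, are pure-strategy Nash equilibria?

(C, X)

A profile is a Nash equilibrium when each player is best-responding to the other.
Player 1's best responses — vs V: D (payoff 12); vs W: B (payoff 10); vs X: C (payoff 11); vs Y: C (payoff 11); vs Z: C (payoff 12).
Player 2's best responses — vs A: W (payoff 12); vs B: V (payoff 11); vs C: X (payoff 8); vs D: X (payoff 11).
The only mutual best response is (C, X); neither player gains by switching there.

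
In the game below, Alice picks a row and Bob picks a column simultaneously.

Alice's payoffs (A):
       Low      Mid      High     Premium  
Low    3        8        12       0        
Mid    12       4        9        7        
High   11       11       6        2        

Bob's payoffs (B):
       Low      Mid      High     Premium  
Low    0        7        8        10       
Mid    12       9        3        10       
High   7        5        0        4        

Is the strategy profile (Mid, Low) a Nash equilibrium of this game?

Yes

Holding Bob at Low: Alice gets 12 from Mid, versus 3 from Low, 11 from High. No profitable deviation for Alice.
Holding Alice at Mid: Bob gets 12 from Low, versus 9 from Mid, 3 from High, 10 from Premium. No profitable deviation for Bob either.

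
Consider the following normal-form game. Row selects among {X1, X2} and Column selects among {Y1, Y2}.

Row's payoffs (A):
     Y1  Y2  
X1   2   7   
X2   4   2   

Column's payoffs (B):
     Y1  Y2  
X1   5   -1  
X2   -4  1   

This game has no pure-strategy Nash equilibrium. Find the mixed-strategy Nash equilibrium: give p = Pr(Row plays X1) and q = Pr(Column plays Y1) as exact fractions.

p = 5/11, q = 5/7

Each player's mixing probability is pinned down by making the *other* player indifferent.
Column indifferent between Y1 and Y2: p·5 + (1−p)·(-4) = p·(-1) + (1−p)·1 ⟹ (-4) + 9p = 1 + (-2)p ⟹ p = 5/11.
Row indifferent between X1 and X2: q·2 + (1−q)·7 = q·4 + (1−q)·2 ⟹ 7 + (-5)q = 2 + 2q ⟹ q = 5/7.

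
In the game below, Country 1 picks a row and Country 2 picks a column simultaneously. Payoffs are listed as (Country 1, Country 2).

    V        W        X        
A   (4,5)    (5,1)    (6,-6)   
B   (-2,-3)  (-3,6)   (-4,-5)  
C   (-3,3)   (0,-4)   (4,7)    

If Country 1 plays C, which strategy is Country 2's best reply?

With Country 1 fixed at C, Country 2's payoffs are: V → 3, W → -4, X → 7.
The maximum is 7, achieved by X.

X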